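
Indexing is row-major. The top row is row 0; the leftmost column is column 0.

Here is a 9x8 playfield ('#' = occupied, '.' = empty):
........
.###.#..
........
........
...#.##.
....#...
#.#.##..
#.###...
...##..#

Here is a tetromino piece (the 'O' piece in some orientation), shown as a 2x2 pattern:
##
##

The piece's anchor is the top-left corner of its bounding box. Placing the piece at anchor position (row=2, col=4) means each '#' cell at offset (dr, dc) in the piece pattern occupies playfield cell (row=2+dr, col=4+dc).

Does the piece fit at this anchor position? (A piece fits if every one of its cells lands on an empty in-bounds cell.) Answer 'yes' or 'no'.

Answer: yes

Derivation:
Check each piece cell at anchor (2, 4):
  offset (0,0) -> (2,4): empty -> OK
  offset (0,1) -> (2,5): empty -> OK
  offset (1,0) -> (3,4): empty -> OK
  offset (1,1) -> (3,5): empty -> OK
All cells valid: yes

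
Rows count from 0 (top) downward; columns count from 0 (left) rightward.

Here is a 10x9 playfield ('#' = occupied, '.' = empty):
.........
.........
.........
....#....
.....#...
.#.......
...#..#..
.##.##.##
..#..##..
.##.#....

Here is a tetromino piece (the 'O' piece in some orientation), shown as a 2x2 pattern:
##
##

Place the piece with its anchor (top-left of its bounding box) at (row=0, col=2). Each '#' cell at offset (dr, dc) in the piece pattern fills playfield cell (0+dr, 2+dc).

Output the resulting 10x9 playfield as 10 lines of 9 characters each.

Fill (0+0,2+0) = (0,2)
Fill (0+0,2+1) = (0,3)
Fill (0+1,2+0) = (1,2)
Fill (0+1,2+1) = (1,3)

Answer: ..##.....
..##.....
.........
....#....
.....#...
.#.......
...#..#..
.##.##.##
..#..##..
.##.#....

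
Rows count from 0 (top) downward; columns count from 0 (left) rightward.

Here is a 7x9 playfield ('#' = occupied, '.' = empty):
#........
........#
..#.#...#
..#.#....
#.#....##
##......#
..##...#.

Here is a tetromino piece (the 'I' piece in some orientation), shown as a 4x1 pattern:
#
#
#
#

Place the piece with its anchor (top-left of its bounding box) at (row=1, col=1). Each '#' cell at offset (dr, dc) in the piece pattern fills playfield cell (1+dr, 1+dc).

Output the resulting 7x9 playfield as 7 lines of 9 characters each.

Answer: #........
.#......#
.##.#...#
.##.#....
###....##
##......#
..##...#.

Derivation:
Fill (1+0,1+0) = (1,1)
Fill (1+1,1+0) = (2,1)
Fill (1+2,1+0) = (3,1)
Fill (1+3,1+0) = (4,1)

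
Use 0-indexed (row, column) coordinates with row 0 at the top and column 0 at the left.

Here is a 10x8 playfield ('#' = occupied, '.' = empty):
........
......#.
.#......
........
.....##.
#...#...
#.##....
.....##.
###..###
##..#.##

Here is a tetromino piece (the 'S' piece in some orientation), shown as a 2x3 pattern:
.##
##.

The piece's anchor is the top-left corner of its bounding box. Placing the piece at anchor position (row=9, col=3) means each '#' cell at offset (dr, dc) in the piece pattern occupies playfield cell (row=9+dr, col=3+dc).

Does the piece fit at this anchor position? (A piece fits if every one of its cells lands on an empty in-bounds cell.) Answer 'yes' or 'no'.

Check each piece cell at anchor (9, 3):
  offset (0,1) -> (9,4): occupied ('#') -> FAIL
  offset (0,2) -> (9,5): empty -> OK
  offset (1,0) -> (10,3): out of bounds -> FAIL
  offset (1,1) -> (10,4): out of bounds -> FAIL
All cells valid: no

Answer: no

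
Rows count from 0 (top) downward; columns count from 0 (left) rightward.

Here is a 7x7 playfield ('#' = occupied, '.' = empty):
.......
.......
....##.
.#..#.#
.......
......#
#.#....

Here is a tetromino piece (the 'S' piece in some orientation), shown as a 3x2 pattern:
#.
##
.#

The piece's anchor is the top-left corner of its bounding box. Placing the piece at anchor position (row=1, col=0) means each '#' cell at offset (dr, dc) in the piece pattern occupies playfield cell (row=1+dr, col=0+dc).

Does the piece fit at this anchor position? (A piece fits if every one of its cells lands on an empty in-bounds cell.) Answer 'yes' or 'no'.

Answer: no

Derivation:
Check each piece cell at anchor (1, 0):
  offset (0,0) -> (1,0): empty -> OK
  offset (1,0) -> (2,0): empty -> OK
  offset (1,1) -> (2,1): empty -> OK
  offset (2,1) -> (3,1): occupied ('#') -> FAIL
All cells valid: no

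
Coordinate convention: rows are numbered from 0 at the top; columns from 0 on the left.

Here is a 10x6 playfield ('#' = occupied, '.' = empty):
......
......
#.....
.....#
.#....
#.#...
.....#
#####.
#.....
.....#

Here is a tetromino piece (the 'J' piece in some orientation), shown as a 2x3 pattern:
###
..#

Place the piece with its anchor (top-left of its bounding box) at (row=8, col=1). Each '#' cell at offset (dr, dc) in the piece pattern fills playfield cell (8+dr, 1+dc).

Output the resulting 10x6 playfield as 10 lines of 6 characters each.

Answer: ......
......
#.....
.....#
.#....
#.#...
.....#
#####.
####..
...#.#

Derivation:
Fill (8+0,1+0) = (8,1)
Fill (8+0,1+1) = (8,2)
Fill (8+0,1+2) = (8,3)
Fill (8+1,1+2) = (9,3)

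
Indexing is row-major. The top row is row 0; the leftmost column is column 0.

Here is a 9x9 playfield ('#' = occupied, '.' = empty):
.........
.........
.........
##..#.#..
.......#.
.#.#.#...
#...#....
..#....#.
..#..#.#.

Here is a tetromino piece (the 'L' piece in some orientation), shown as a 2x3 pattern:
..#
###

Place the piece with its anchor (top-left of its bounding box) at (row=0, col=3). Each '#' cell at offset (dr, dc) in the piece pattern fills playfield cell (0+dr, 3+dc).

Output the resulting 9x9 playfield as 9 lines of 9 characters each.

Fill (0+0,3+2) = (0,5)
Fill (0+1,3+0) = (1,3)
Fill (0+1,3+1) = (1,4)
Fill (0+1,3+2) = (1,5)

Answer: .....#...
...###...
.........
##..#.#..
.......#.
.#.#.#...
#...#....
..#....#.
..#..#.#.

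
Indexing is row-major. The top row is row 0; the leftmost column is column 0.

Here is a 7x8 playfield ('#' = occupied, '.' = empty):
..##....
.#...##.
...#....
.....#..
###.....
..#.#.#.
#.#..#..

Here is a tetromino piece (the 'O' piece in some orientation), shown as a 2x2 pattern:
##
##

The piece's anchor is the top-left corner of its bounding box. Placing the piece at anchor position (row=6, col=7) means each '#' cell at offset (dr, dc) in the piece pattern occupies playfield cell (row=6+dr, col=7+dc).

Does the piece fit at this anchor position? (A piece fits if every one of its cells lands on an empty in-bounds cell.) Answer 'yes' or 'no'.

Check each piece cell at anchor (6, 7):
  offset (0,0) -> (6,7): empty -> OK
  offset (0,1) -> (6,8): out of bounds -> FAIL
  offset (1,0) -> (7,7): out of bounds -> FAIL
  offset (1,1) -> (7,8): out of bounds -> FAIL
All cells valid: no

Answer: no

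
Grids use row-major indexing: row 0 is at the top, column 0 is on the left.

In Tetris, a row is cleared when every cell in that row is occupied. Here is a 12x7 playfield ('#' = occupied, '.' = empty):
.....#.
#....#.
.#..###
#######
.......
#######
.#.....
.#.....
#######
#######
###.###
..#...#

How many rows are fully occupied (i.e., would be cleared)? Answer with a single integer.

Check each row:
  row 0: 6 empty cells -> not full
  row 1: 5 empty cells -> not full
  row 2: 3 empty cells -> not full
  row 3: 0 empty cells -> FULL (clear)
  row 4: 7 empty cells -> not full
  row 5: 0 empty cells -> FULL (clear)
  row 6: 6 empty cells -> not full
  row 7: 6 empty cells -> not full
  row 8: 0 empty cells -> FULL (clear)
  row 9: 0 empty cells -> FULL (clear)
  row 10: 1 empty cell -> not full
  row 11: 5 empty cells -> not full
Total rows cleared: 4

Answer: 4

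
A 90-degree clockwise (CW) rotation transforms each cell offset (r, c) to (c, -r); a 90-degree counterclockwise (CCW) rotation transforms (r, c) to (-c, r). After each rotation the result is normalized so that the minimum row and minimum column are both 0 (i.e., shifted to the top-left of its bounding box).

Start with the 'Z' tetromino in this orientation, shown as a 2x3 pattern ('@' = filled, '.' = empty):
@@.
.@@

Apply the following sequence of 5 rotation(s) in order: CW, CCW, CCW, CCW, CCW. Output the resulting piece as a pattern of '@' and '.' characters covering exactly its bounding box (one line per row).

Start:
@@.
.@@
After rotation 1 (CW):
.@
@@
@.
After rotation 2 (CCW):
@@.
.@@
After rotation 3 (CCW):
.@
@@
@.
After rotation 4 (CCW):
@@.
.@@
After rotation 5 (CCW):
.@
@@
@.

Answer: .@
@@
@.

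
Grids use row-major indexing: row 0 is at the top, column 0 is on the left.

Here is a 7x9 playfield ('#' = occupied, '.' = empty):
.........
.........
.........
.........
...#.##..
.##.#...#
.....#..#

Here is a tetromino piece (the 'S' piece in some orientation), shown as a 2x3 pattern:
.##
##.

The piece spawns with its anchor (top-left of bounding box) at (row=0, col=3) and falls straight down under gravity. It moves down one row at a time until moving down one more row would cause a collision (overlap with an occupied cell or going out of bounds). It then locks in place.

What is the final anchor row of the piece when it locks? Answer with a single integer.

Answer: 2

Derivation:
Spawn at (row=0, col=3). Try each row:
  row 0: fits
  row 1: fits
  row 2: fits
  row 3: blocked -> lock at row 2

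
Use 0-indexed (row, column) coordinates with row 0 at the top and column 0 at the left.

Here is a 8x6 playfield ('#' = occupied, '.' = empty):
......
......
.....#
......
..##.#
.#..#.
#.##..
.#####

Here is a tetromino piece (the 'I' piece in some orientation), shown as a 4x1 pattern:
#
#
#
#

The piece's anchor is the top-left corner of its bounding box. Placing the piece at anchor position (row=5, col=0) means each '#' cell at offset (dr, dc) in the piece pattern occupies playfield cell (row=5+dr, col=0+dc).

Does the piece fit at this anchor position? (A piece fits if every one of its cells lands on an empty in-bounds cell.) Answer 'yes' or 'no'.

Answer: no

Derivation:
Check each piece cell at anchor (5, 0):
  offset (0,0) -> (5,0): empty -> OK
  offset (1,0) -> (6,0): occupied ('#') -> FAIL
  offset (2,0) -> (7,0): empty -> OK
  offset (3,0) -> (8,0): out of bounds -> FAIL
All cells valid: no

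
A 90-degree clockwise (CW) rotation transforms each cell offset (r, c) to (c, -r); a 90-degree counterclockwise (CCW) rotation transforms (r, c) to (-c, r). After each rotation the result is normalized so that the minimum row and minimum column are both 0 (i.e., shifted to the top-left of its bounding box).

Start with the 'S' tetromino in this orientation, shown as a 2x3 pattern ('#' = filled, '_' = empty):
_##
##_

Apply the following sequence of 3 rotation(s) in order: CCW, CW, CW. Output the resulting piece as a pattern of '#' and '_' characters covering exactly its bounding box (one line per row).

Answer: #_
##
_#

Derivation:
Start:
_##
##_
After rotation 1 (CCW):
#_
##
_#
After rotation 2 (CW):
_##
##_
After rotation 3 (CW):
#_
##
_#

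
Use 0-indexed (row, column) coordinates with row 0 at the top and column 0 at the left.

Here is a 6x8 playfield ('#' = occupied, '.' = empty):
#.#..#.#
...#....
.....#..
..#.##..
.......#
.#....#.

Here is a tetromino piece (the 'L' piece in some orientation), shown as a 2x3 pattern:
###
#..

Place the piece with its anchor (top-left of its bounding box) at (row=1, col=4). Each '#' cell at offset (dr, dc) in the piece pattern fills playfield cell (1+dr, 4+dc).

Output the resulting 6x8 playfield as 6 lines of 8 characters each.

Fill (1+0,4+0) = (1,4)
Fill (1+0,4+1) = (1,5)
Fill (1+0,4+2) = (1,6)
Fill (1+1,4+0) = (2,4)

Answer: #.#..#.#
...####.
....##..
..#.##..
.......#
.#....#.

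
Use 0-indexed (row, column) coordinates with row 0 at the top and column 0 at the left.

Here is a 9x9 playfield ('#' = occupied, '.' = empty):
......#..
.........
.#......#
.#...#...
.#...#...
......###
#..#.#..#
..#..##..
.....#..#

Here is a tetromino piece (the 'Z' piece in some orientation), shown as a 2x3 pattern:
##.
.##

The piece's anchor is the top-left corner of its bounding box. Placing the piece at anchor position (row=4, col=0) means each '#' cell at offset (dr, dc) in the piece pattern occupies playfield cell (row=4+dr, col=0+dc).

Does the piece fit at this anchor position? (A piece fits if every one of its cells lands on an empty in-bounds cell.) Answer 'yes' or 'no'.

Answer: no

Derivation:
Check each piece cell at anchor (4, 0):
  offset (0,0) -> (4,0): empty -> OK
  offset (0,1) -> (4,1): occupied ('#') -> FAIL
  offset (1,1) -> (5,1): empty -> OK
  offset (1,2) -> (5,2): empty -> OK
All cells valid: no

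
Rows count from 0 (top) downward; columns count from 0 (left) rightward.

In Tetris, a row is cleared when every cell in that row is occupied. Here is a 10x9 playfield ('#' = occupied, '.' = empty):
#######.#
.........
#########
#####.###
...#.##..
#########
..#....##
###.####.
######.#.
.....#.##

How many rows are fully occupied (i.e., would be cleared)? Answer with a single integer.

Check each row:
  row 0: 1 empty cell -> not full
  row 1: 9 empty cells -> not full
  row 2: 0 empty cells -> FULL (clear)
  row 3: 1 empty cell -> not full
  row 4: 6 empty cells -> not full
  row 5: 0 empty cells -> FULL (clear)
  row 6: 6 empty cells -> not full
  row 7: 2 empty cells -> not full
  row 8: 2 empty cells -> not full
  row 9: 6 empty cells -> not full
Total rows cleared: 2

Answer: 2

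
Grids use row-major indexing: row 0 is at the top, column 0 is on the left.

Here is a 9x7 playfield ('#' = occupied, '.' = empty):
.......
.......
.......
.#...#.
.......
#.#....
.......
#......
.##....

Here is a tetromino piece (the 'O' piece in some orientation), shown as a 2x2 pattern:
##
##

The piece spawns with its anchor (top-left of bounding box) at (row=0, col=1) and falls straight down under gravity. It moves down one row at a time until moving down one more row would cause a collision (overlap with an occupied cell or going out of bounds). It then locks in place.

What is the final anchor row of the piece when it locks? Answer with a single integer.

Spawn at (row=0, col=1). Try each row:
  row 0: fits
  row 1: fits
  row 2: blocked -> lock at row 1

Answer: 1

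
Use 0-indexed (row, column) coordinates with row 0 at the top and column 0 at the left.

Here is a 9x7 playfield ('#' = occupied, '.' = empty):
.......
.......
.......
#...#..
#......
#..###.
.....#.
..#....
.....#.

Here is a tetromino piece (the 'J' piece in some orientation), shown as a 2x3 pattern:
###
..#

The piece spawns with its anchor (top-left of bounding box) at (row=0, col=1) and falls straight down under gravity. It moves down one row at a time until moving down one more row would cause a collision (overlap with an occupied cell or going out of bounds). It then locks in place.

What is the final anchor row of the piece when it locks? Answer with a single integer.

Answer: 3

Derivation:
Spawn at (row=0, col=1). Try each row:
  row 0: fits
  row 1: fits
  row 2: fits
  row 3: fits
  row 4: blocked -> lock at row 3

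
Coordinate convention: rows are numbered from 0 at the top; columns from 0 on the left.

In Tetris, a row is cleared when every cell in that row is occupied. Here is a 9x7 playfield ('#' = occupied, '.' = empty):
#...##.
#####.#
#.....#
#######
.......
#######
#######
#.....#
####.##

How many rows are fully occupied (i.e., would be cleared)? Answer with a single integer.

Check each row:
  row 0: 4 empty cells -> not full
  row 1: 1 empty cell -> not full
  row 2: 5 empty cells -> not full
  row 3: 0 empty cells -> FULL (clear)
  row 4: 7 empty cells -> not full
  row 5: 0 empty cells -> FULL (clear)
  row 6: 0 empty cells -> FULL (clear)
  row 7: 5 empty cells -> not full
  row 8: 1 empty cell -> not full
Total rows cleared: 3

Answer: 3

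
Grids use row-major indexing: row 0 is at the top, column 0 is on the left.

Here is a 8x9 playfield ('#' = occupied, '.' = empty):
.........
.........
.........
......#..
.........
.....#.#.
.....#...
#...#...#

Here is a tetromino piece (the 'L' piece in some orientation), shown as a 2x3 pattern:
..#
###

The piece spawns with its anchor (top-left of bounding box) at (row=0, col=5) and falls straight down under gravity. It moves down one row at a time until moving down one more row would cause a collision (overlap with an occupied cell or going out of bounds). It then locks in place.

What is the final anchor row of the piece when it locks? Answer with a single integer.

Spawn at (row=0, col=5). Try each row:
  row 0: fits
  row 1: fits
  row 2: blocked -> lock at row 1

Answer: 1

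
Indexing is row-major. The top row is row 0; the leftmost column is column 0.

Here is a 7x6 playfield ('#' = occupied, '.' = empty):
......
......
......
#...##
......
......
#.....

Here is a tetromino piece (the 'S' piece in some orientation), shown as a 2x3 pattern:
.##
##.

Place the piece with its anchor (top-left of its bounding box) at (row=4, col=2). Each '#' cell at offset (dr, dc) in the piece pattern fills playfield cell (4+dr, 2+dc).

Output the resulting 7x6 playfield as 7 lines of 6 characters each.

Fill (4+0,2+1) = (4,3)
Fill (4+0,2+2) = (4,4)
Fill (4+1,2+0) = (5,2)
Fill (4+1,2+1) = (5,3)

Answer: ......
......
......
#...##
...##.
..##..
#.....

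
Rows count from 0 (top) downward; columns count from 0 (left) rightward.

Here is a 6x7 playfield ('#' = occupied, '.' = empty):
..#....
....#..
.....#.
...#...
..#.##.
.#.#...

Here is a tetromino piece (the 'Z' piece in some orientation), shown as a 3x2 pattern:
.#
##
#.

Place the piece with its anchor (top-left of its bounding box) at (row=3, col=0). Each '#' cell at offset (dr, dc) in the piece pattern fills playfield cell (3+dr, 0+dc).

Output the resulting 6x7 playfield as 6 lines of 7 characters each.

Answer: ..#....
....#..
.....#.
.#.#...
###.##.
##.#...

Derivation:
Fill (3+0,0+1) = (3,1)
Fill (3+1,0+0) = (4,0)
Fill (3+1,0+1) = (4,1)
Fill (3+2,0+0) = (5,0)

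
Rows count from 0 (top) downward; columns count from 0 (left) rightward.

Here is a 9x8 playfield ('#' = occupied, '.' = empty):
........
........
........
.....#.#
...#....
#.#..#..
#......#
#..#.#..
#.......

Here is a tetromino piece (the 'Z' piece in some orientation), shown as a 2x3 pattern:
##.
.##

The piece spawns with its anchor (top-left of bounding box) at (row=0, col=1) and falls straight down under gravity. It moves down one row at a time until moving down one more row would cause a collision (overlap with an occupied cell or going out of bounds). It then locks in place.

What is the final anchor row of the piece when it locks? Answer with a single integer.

Answer: 2

Derivation:
Spawn at (row=0, col=1). Try each row:
  row 0: fits
  row 1: fits
  row 2: fits
  row 3: blocked -> lock at row 2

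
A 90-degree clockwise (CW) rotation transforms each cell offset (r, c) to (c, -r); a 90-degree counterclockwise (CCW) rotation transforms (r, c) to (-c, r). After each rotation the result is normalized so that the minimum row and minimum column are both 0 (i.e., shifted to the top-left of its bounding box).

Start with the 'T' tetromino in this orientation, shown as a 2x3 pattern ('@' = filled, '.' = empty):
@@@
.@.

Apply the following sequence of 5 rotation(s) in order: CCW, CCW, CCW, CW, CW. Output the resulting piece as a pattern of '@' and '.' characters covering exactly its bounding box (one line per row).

Start:
@@@
.@.
After rotation 1 (CCW):
@.
@@
@.
After rotation 2 (CCW):
.@.
@@@
After rotation 3 (CCW):
.@
@@
.@
After rotation 4 (CW):
.@.
@@@
After rotation 5 (CW):
@.
@@
@.

Answer: @.
@@
@.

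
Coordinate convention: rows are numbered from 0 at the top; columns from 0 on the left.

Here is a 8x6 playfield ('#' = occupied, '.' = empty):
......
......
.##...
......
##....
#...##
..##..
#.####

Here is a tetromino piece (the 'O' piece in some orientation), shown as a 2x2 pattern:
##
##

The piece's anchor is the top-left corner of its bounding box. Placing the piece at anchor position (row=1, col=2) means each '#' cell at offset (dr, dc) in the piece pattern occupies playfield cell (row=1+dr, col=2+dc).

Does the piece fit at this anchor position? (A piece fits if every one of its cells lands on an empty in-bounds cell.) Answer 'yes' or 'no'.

Check each piece cell at anchor (1, 2):
  offset (0,0) -> (1,2): empty -> OK
  offset (0,1) -> (1,3): empty -> OK
  offset (1,0) -> (2,2): occupied ('#') -> FAIL
  offset (1,1) -> (2,3): empty -> OK
All cells valid: no

Answer: no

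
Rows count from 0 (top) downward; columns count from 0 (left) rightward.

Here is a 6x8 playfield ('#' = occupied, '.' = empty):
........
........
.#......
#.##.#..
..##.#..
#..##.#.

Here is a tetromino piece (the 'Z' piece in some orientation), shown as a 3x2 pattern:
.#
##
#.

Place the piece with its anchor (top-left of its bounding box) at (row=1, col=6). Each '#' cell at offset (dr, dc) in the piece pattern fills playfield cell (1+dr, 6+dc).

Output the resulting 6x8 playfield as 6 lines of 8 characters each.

Fill (1+0,6+1) = (1,7)
Fill (1+1,6+0) = (2,6)
Fill (1+1,6+1) = (2,7)
Fill (1+2,6+0) = (3,6)

Answer: ........
.......#
.#....##
#.##.##.
..##.#..
#..##.#.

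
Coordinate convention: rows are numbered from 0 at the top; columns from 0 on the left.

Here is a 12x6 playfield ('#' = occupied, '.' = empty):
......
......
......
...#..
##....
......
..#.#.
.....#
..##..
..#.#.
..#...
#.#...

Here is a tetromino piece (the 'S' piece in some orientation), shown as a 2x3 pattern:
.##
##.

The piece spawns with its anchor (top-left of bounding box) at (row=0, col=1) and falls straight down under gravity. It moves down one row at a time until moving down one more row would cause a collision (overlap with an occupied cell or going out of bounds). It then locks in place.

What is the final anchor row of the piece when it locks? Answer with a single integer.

Spawn at (row=0, col=1). Try each row:
  row 0: fits
  row 1: fits
  row 2: fits
  row 3: blocked -> lock at row 2

Answer: 2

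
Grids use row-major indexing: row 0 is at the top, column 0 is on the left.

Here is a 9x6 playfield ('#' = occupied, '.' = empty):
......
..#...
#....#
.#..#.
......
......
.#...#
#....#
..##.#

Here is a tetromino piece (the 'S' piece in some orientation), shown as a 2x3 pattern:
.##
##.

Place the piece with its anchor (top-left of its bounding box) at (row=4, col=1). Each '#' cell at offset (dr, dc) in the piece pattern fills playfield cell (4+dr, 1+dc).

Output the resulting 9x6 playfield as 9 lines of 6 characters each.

Fill (4+0,1+1) = (4,2)
Fill (4+0,1+2) = (4,3)
Fill (4+1,1+0) = (5,1)
Fill (4+1,1+1) = (5,2)

Answer: ......
..#...
#....#
.#..#.
..##..
.##...
.#...#
#....#
..##.#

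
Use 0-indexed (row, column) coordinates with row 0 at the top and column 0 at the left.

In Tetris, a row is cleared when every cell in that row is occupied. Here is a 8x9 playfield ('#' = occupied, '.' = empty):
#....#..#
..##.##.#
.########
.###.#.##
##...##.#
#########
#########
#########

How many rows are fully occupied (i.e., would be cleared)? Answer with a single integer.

Check each row:
  row 0: 6 empty cells -> not full
  row 1: 4 empty cells -> not full
  row 2: 1 empty cell -> not full
  row 3: 3 empty cells -> not full
  row 4: 4 empty cells -> not full
  row 5: 0 empty cells -> FULL (clear)
  row 6: 0 empty cells -> FULL (clear)
  row 7: 0 empty cells -> FULL (clear)
Total rows cleared: 3

Answer: 3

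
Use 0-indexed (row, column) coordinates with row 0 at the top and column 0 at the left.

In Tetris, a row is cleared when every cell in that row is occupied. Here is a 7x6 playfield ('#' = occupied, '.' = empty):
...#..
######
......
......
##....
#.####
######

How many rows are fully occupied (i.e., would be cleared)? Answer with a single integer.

Answer: 2

Derivation:
Check each row:
  row 0: 5 empty cells -> not full
  row 1: 0 empty cells -> FULL (clear)
  row 2: 6 empty cells -> not full
  row 3: 6 empty cells -> not full
  row 4: 4 empty cells -> not full
  row 5: 1 empty cell -> not full
  row 6: 0 empty cells -> FULL (clear)
Total rows cleared: 2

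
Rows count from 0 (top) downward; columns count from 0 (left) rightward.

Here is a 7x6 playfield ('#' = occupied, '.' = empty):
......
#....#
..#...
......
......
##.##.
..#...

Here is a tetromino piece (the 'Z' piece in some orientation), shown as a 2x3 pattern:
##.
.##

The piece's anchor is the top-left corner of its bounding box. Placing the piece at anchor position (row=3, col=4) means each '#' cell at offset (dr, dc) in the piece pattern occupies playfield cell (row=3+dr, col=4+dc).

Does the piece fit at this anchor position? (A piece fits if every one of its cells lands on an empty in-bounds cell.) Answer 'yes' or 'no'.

Check each piece cell at anchor (3, 4):
  offset (0,0) -> (3,4): empty -> OK
  offset (0,1) -> (3,5): empty -> OK
  offset (1,1) -> (4,5): empty -> OK
  offset (1,2) -> (4,6): out of bounds -> FAIL
All cells valid: no

Answer: no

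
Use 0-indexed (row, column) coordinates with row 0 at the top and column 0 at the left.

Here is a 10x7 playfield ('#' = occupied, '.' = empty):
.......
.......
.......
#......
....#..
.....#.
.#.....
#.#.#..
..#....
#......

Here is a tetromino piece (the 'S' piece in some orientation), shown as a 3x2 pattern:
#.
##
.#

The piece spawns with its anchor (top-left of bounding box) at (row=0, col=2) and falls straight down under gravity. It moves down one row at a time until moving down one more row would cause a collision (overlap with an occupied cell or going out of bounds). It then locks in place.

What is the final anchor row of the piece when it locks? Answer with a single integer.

Answer: 5

Derivation:
Spawn at (row=0, col=2). Try each row:
  row 0: fits
  row 1: fits
  row 2: fits
  row 3: fits
  row 4: fits
  row 5: fits
  row 6: blocked -> lock at row 5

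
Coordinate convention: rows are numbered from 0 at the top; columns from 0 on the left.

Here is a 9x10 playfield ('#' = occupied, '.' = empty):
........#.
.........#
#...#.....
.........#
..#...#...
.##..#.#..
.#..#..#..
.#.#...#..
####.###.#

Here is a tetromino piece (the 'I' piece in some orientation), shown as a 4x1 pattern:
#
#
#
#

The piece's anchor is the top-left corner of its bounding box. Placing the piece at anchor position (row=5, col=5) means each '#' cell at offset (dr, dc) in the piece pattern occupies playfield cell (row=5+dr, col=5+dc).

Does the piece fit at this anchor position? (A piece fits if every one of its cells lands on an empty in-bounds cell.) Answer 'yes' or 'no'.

Answer: no

Derivation:
Check each piece cell at anchor (5, 5):
  offset (0,0) -> (5,5): occupied ('#') -> FAIL
  offset (1,0) -> (6,5): empty -> OK
  offset (2,0) -> (7,5): empty -> OK
  offset (3,0) -> (8,5): occupied ('#') -> FAIL
All cells valid: no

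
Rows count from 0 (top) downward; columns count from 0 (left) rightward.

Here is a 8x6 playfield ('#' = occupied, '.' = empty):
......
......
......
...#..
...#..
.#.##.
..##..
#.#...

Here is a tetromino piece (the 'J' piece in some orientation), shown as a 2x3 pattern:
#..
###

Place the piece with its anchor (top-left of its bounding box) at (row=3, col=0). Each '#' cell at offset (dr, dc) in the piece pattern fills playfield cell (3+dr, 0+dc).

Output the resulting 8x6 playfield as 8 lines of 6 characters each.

Fill (3+0,0+0) = (3,0)
Fill (3+1,0+0) = (4,0)
Fill (3+1,0+1) = (4,1)
Fill (3+1,0+2) = (4,2)

Answer: ......
......
......
#..#..
####..
.#.##.
..##..
#.#...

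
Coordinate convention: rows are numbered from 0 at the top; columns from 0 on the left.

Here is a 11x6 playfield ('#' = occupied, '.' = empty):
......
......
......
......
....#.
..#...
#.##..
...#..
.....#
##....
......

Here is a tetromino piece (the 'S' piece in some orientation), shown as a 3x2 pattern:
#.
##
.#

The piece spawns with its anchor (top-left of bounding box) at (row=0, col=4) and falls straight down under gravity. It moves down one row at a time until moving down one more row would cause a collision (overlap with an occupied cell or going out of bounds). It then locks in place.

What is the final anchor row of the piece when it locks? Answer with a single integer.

Spawn at (row=0, col=4). Try each row:
  row 0: fits
  row 1: fits
  row 2: fits
  row 3: blocked -> lock at row 2

Answer: 2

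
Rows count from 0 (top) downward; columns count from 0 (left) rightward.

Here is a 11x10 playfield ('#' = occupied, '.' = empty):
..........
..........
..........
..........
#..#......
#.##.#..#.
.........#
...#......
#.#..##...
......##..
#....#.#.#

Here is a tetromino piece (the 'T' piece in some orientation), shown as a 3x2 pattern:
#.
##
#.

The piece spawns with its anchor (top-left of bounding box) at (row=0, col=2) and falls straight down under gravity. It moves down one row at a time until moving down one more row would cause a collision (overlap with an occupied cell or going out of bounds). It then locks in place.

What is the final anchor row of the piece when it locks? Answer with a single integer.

Answer: 2

Derivation:
Spawn at (row=0, col=2). Try each row:
  row 0: fits
  row 1: fits
  row 2: fits
  row 3: blocked -> lock at row 2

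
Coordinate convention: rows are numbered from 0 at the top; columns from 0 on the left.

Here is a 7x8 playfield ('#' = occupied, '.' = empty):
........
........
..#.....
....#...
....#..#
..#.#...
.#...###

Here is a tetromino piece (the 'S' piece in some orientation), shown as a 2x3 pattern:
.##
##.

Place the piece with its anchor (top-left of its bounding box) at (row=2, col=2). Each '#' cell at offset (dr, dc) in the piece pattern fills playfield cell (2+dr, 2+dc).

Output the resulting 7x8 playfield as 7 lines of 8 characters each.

Fill (2+0,2+1) = (2,3)
Fill (2+0,2+2) = (2,4)
Fill (2+1,2+0) = (3,2)
Fill (2+1,2+1) = (3,3)

Answer: ........
........
..###...
..###...
....#..#
..#.#...
.#...###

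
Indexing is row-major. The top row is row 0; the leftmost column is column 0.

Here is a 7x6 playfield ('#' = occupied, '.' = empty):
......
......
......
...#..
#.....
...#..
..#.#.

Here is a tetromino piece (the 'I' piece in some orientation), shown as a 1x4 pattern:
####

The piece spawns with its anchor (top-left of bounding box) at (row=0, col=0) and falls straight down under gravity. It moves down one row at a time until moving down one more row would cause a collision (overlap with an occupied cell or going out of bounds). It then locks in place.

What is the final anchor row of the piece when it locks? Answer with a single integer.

Spawn at (row=0, col=0). Try each row:
  row 0: fits
  row 1: fits
  row 2: fits
  row 3: blocked -> lock at row 2

Answer: 2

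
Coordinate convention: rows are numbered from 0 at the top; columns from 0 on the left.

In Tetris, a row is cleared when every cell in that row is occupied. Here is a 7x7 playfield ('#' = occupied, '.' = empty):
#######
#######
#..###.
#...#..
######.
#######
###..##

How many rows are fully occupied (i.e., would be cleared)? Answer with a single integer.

Answer: 3

Derivation:
Check each row:
  row 0: 0 empty cells -> FULL (clear)
  row 1: 0 empty cells -> FULL (clear)
  row 2: 3 empty cells -> not full
  row 3: 5 empty cells -> not full
  row 4: 1 empty cell -> not full
  row 5: 0 empty cells -> FULL (clear)
  row 6: 2 empty cells -> not full
Total rows cleared: 3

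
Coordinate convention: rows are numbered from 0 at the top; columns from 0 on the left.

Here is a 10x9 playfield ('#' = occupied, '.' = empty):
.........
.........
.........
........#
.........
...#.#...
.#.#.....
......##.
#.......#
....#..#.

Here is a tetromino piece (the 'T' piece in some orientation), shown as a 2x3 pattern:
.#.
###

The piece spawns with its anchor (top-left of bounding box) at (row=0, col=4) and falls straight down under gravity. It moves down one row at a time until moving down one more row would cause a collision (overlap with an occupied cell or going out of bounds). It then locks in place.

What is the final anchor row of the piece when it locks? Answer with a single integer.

Spawn at (row=0, col=4). Try each row:
  row 0: fits
  row 1: fits
  row 2: fits
  row 3: fits
  row 4: blocked -> lock at row 3

Answer: 3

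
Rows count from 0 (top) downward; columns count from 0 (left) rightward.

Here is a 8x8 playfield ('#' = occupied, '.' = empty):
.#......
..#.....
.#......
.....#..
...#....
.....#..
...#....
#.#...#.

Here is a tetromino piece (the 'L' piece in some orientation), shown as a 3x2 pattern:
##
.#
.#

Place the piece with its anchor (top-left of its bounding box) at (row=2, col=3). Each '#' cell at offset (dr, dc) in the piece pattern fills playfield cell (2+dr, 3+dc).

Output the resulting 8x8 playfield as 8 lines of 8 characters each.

Answer: .#......
..#.....
.#.##...
....##..
...##...
.....#..
...#....
#.#...#.

Derivation:
Fill (2+0,3+0) = (2,3)
Fill (2+0,3+1) = (2,4)
Fill (2+1,3+1) = (3,4)
Fill (2+2,3+1) = (4,4)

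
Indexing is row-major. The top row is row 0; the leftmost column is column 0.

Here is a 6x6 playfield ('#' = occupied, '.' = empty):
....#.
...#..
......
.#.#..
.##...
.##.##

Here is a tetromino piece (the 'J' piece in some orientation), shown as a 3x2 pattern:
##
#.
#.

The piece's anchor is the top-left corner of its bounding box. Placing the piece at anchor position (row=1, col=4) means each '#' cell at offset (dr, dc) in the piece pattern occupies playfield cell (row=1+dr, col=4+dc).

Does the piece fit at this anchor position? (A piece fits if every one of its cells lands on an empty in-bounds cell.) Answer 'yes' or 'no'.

Check each piece cell at anchor (1, 4):
  offset (0,0) -> (1,4): empty -> OK
  offset (0,1) -> (1,5): empty -> OK
  offset (1,0) -> (2,4): empty -> OK
  offset (2,0) -> (3,4): empty -> OK
All cells valid: yes

Answer: yes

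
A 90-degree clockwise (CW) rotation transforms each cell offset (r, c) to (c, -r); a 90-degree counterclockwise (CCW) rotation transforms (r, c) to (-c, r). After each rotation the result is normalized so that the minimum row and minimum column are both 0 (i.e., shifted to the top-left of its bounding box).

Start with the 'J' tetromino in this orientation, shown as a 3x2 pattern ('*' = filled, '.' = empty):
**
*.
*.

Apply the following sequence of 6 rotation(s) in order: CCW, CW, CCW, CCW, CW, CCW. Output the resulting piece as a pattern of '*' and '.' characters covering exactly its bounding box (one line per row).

Answer: .*
.*
**

Derivation:
Start:
**
*.
*.
After rotation 1 (CCW):
*..
***
After rotation 2 (CW):
**
*.
*.
After rotation 3 (CCW):
*..
***
After rotation 4 (CCW):
.*
.*
**
After rotation 5 (CW):
*..
***
After rotation 6 (CCW):
.*
.*
**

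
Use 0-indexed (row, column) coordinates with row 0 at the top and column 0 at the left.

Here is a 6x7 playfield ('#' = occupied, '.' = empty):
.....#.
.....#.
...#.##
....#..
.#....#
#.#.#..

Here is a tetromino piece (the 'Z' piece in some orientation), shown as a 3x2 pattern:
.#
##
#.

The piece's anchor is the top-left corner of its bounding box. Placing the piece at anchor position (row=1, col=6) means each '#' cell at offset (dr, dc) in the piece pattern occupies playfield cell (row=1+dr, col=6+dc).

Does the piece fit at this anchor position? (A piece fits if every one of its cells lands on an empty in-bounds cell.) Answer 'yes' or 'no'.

Answer: no

Derivation:
Check each piece cell at anchor (1, 6):
  offset (0,1) -> (1,7): out of bounds -> FAIL
  offset (1,0) -> (2,6): occupied ('#') -> FAIL
  offset (1,1) -> (2,7): out of bounds -> FAIL
  offset (2,0) -> (3,6): empty -> OK
All cells valid: no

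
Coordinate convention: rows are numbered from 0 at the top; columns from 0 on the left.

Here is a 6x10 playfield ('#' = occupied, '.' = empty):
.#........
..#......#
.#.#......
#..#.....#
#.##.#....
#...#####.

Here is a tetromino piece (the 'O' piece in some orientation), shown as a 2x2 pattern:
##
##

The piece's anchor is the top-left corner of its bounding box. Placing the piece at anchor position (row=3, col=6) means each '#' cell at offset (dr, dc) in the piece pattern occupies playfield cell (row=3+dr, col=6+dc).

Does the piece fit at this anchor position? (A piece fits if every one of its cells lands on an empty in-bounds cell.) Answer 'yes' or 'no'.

Answer: yes

Derivation:
Check each piece cell at anchor (3, 6):
  offset (0,0) -> (3,6): empty -> OK
  offset (0,1) -> (3,7): empty -> OK
  offset (1,0) -> (4,6): empty -> OK
  offset (1,1) -> (4,7): empty -> OK
All cells valid: yes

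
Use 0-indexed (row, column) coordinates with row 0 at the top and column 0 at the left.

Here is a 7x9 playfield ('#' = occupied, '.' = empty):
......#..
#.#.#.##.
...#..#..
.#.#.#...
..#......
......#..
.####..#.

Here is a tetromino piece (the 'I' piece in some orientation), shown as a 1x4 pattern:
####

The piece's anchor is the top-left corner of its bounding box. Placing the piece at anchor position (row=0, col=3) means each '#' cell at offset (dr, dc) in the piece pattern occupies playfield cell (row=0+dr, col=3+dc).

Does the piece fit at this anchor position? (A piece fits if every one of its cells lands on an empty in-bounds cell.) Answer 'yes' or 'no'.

Check each piece cell at anchor (0, 3):
  offset (0,0) -> (0,3): empty -> OK
  offset (0,1) -> (0,4): empty -> OK
  offset (0,2) -> (0,5): empty -> OK
  offset (0,3) -> (0,6): occupied ('#') -> FAIL
All cells valid: no

Answer: no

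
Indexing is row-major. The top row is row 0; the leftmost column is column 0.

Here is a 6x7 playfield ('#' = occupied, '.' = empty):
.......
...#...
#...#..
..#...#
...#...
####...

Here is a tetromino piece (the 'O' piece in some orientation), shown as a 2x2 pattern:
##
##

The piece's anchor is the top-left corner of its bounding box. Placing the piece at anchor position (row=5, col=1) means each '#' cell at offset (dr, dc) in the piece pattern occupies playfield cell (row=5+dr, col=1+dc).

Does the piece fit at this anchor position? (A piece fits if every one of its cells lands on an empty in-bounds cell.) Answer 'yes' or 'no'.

Check each piece cell at anchor (5, 1):
  offset (0,0) -> (5,1): occupied ('#') -> FAIL
  offset (0,1) -> (5,2): occupied ('#') -> FAIL
  offset (1,0) -> (6,1): out of bounds -> FAIL
  offset (1,1) -> (6,2): out of bounds -> FAIL
All cells valid: no

Answer: no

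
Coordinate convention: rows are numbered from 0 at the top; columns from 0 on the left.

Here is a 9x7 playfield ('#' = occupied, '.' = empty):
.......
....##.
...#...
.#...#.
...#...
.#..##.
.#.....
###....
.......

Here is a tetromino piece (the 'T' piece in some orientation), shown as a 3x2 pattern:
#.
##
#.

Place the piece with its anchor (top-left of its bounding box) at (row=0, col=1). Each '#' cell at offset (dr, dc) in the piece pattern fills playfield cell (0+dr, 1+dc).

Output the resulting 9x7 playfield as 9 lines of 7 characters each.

Answer: .#.....
.##.##.
.#.#...
.#...#.
...#...
.#..##.
.#.....
###....
.......

Derivation:
Fill (0+0,1+0) = (0,1)
Fill (0+1,1+0) = (1,1)
Fill (0+1,1+1) = (1,2)
Fill (0+2,1+0) = (2,1)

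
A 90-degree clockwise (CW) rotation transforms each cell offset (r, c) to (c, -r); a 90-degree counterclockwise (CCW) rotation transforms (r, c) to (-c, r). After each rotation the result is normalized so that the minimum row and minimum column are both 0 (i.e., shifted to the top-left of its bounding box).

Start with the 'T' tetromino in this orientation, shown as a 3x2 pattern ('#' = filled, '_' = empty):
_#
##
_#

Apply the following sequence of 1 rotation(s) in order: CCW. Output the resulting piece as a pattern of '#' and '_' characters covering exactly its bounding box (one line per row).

Start:
_#
##
_#
After rotation 1 (CCW):
###
_#_

Answer: ###
_#_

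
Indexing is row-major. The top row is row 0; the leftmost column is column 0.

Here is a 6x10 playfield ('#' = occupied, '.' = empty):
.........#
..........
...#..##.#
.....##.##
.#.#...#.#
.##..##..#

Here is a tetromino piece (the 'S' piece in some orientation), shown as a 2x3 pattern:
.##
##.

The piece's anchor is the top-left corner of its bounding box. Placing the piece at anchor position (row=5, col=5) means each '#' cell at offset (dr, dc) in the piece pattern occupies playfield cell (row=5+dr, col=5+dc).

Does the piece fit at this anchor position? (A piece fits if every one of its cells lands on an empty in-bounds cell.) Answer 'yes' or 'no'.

Check each piece cell at anchor (5, 5):
  offset (0,1) -> (5,6): occupied ('#') -> FAIL
  offset (0,2) -> (5,7): empty -> OK
  offset (1,0) -> (6,5): out of bounds -> FAIL
  offset (1,1) -> (6,6): out of bounds -> FAIL
All cells valid: no

Answer: no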